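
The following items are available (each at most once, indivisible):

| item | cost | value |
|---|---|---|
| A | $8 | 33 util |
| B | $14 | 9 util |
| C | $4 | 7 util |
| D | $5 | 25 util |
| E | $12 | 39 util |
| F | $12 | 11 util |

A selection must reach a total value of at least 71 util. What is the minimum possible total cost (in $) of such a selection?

Subsets with value ≥ 71, sorted by total cost:
- A+E: cost 20, value 72
- C+D+E: cost 21, value 71
- A+C+E: cost 24, value 79
- A+D+E: cost 25, value 97
Minimum cost: 20 $.

20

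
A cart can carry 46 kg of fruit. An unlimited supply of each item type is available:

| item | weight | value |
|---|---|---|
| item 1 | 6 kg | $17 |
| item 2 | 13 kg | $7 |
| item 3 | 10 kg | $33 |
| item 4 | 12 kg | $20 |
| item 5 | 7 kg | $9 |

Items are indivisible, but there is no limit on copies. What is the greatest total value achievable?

$149

Best value-per-unit is item 3 at 33/10; filling with it alone gives 4×33 = 132.
Optimal mix: 1×item 1 + 4×item 3 → weight 46, value 149.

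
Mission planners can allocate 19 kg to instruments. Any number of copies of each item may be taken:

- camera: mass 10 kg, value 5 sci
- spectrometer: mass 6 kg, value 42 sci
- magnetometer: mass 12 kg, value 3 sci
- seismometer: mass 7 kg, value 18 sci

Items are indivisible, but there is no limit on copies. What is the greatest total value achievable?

Best value-per-unit is spectrometer at 42/6, and filling with it alone uses mass 3×6=18. No mix of the others beats 3×42 = 126.

126 sci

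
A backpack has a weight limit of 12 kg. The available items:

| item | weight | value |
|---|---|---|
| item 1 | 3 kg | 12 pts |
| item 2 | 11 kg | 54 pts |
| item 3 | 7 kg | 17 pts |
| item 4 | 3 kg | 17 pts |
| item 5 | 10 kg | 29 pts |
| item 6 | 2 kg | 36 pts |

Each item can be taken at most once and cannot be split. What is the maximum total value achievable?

70 pts

Check high-value combinations within 12 kg:
- item 3+item 4+item 6: weight 7+3+2=12, value 17+17+36=70
- item 1+item 4+item 6: weight 3+3+2=8, value 12+17+36=65
- item 1+item 3+item 6: weight 3+7+2=12, value 12+17+36=65
Best: 70 pts.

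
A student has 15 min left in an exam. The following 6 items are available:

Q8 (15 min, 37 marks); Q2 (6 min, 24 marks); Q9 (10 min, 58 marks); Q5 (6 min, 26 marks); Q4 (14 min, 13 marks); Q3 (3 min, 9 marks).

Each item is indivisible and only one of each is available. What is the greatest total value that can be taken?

Check high-value combinations within 15 min:
- Q9+Q3: time 10+3=13, value 58+9=67
- Q2+Q5+Q3: time 6+6+3=15, value 24+26+9=59
- Q9: time 10, value 58
- Q2+Q5: time 6+6=12, value 24+26=50
- Q8: time 15, value 37
Best: 67 marks.

67 marks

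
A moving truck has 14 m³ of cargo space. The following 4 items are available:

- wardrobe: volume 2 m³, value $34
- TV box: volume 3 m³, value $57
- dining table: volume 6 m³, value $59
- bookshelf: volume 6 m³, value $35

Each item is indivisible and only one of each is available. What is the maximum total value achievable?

Check high-value combinations within 14 m³:
- wardrobe+TV box+dining table: volume 2+3+6=11, value 34+57+59=150
- wardrobe+dining table+bookshelf: volume 2+6+6=14, value 34+59+35=128
- wardrobe+TV box+bookshelf: volume 2+3+6=11, value 34+57+35=126
- TV box+dining table: volume 3+6=9, value 57+59=116
Best: $150.

$150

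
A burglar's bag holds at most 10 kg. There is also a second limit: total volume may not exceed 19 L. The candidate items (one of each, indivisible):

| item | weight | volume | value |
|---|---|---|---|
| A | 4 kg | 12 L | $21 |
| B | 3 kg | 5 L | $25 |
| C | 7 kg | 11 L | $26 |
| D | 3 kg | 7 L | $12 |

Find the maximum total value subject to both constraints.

Feasible sets respecting both limits:
- B+C: weight 10, volume 16, value 51
- A+B: weight 7, volume 17, value 46
- C+D: weight 10, volume 18, value 38
Best: $51.

$51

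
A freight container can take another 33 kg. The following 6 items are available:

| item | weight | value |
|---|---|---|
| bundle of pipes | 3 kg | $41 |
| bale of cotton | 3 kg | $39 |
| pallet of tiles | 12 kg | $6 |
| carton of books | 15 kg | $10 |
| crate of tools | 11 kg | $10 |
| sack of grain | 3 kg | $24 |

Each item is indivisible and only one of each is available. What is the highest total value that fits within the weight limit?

$120

Check high-value combinations within 33 kg:
- bundle of pipes+bale of cotton+pallet of tiles+crate of tools+sack of grain: weight 3+3+12+11+3=32, value 41+39+6+10+24=120
- bundle of pipes+bale of cotton+crate of tools+sack of grain: weight 3+3+11+3=20, value 41+39+10+24=114
- bundle of pipes+bale of cotton+carton of books+sack of grain: weight 3+3+15+3=24, value 41+39+10+24=114
Best: $120.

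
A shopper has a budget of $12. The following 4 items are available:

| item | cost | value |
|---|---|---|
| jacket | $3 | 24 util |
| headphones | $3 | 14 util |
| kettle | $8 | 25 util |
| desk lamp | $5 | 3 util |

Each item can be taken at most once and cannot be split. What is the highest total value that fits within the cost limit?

49 util

Check high-value combinations within $12:
- jacket+kettle: cost 3+8=11, value 24+25=49
- jacket+headphones+desk lamp: cost 3+3+5=11, value 24+14+3=41
- headphones+kettle: cost 3+8=11, value 14+25=39
- jacket+headphones: cost 3+3=6, value 24+14=38
- jacket+desk lamp: cost 3+5=8, value 24+3=27
Best: 49 util.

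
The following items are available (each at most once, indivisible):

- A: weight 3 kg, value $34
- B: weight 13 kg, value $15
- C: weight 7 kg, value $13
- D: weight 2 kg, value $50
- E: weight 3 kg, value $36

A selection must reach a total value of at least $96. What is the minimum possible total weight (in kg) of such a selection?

Subsets with value ≥ 96, sorted by total weight:
- A+D+E: weight 8, value 120
- C+D+E: weight 12, value 99
- A+C+D: weight 12, value 97
- A+C+D+E: weight 15, value 133
Minimum weight: 8 kg.

8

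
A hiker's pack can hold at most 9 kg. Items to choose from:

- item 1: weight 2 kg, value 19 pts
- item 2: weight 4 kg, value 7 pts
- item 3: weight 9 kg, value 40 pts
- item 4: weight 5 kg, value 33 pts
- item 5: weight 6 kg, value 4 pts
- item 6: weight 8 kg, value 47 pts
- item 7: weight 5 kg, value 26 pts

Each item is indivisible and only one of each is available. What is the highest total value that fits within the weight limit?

Check high-value combinations within 9 kg:
- item 1+item 4: weight 2+5=7, value 19+33=52
- item 6: weight 8, value 47
- item 1+item 7: weight 2+5=7, value 19+26=45
Best: 52 pts.

52 pts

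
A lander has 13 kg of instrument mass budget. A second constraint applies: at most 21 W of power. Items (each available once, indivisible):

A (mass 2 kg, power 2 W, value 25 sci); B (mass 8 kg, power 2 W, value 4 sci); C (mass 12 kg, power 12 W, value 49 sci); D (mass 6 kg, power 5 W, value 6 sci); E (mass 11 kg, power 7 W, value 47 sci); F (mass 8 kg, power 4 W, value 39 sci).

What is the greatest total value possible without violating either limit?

72 sci

Feasible sets respecting both limits:
- A+E: mass 13, power 9, value 72
- A+F: mass 10, power 6, value 64
- C: mass 12, power 12, value 49
- E: mass 11, power 7, value 47
Best: 72 sci.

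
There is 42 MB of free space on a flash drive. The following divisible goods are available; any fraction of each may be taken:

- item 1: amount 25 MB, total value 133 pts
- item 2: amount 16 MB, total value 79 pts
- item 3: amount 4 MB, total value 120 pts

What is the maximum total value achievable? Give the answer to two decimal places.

317.19

Take in order of value per unit:
- item 3 (120/4 per unit): all 4 → value 120, running total 120.00
- item 1 (133/25 per unit): all 25 → value 133, running total 253.00
- item 2 (79/16 per unit): 13 of 16 → value 13×79/16 = 64.1875, running total 317.19
Total 317.19.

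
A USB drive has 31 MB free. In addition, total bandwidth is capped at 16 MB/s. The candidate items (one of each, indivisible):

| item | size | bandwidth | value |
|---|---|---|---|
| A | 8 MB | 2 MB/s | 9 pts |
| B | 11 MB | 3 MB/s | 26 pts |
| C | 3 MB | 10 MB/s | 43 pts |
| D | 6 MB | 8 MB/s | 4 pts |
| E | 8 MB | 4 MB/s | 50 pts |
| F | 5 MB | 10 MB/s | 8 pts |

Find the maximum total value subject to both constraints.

Feasible sets respecting both limits:
- A+C+E: size 19, bandwidth 16, value 102
- C+E: size 11, bandwidth 14, value 93
- A+B+E: size 27, bandwidth 9, value 85
- B+D+E: size 25, bandwidth 15, value 80
Best: 102 pts.

102 pts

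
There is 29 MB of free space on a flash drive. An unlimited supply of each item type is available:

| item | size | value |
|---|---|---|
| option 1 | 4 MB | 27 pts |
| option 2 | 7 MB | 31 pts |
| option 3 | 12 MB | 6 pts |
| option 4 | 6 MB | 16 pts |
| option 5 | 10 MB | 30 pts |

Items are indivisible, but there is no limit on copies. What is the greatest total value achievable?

189 pts

Best value-per-unit is option 1 at 27/4, and filling with it alone uses size 7×4=28. No mix of the others beats 7×27 = 189.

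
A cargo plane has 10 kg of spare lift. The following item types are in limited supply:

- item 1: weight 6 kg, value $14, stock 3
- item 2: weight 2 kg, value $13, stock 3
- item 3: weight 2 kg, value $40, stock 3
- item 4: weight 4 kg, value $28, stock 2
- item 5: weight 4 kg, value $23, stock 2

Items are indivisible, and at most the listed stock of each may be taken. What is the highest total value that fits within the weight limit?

$148

Top feasible selections:
- 3×item 3 + 1×item 4: weight 10, value 148
- 2×item 2 + 3×item 3: weight 10, value 146
Best: $148.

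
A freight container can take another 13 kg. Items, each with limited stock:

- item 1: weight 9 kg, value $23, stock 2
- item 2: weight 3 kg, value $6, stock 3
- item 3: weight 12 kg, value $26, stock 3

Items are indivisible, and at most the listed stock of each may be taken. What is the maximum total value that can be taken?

Top feasible selections:
- 1×item 1 + 1×item 2: weight 12, value 29
- 1×item 3: weight 12, value 26
- 1×item 1: weight 9, value 23
Best: $29.

$29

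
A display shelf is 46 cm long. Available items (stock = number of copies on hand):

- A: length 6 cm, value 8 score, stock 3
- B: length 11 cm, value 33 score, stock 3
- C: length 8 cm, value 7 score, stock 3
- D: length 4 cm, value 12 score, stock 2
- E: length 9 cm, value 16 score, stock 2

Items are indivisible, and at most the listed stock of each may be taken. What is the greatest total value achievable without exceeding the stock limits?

127 score

Best selections within length 46 and stock limits:
- 3×B + 1×D + 1×E: length 46, value 127
- 3×B + 2×D: length 41, value 123
Best: 127 score.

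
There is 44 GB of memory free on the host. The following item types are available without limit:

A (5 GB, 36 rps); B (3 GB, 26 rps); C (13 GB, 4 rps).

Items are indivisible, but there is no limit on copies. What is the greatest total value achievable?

Best value-per-unit is B at 26/3; filling with it alone gives 14×26 = 364.
Optimal mix: 1×A + 13×B → memory 44, value 374.

374 rps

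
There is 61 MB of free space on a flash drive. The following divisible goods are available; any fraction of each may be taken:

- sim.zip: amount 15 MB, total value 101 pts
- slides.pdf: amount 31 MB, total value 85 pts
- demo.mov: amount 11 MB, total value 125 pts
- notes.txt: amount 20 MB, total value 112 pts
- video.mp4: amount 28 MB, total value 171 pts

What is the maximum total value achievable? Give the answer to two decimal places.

436.20

Take in order of value per unit:
- demo.mov (125/11 per unit): all 11 → value 125, running total 125.00
- sim.zip (101/15 per unit): all 15 → value 101, running total 226.00
- video.mp4 (171/28 per unit): all 28 → value 171, running total 397.00
- notes.txt (112/20 per unit): 7 of 20 → value 7×112/20 = 39.2000, running total 436.20
Total 436.20.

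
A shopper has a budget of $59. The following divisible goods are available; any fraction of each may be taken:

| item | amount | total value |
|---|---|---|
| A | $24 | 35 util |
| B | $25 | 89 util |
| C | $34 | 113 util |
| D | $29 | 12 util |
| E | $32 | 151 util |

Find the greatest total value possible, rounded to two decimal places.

246.65

Take in order of value per unit:
- E (151/32 per unit): all 32 → value 151, running total 151.00
- B (89/25 per unit): all 25 → value 89, running total 240.00
- C (113/34 per unit): 2 of 34 → value 2×113/34 = 6.6471, running total 246.65
Total 246.65.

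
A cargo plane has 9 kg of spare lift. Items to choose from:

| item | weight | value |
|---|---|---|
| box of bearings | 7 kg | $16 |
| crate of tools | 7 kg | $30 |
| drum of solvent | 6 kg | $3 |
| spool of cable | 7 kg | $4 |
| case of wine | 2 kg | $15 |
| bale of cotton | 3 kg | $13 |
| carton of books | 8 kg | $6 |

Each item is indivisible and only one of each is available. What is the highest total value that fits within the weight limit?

$45

Check high-value combinations within 9 kg:
- crate of tools+case of wine: weight 7+2=9, value 30+15=45
- box of bearings+case of wine: weight 7+2=9, value 16+15=31
- crate of tools: weight 7, value 30
- case of wine+bale of cotton: weight 2+3=5, value 15+13=28
Best: $45.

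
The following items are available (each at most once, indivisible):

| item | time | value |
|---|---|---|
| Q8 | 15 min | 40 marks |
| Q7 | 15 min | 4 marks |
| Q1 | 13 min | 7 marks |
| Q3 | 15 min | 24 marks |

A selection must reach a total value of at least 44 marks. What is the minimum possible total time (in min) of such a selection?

28

Subsets with value ≥ 44, sorted by total time:
- Q8+Q1: time 28, value 47
- Q8+Q3: time 30, value 64
Minimum time: 28 min.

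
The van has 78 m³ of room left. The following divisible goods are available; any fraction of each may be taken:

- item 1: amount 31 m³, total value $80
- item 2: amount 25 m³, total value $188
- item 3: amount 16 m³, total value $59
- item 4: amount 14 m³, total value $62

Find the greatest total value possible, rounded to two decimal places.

368.35

Take in order of value per unit:
- item 2 (188/25 per unit): all 25 → value 188, running total 188.00
- item 4 (62/14 per unit): all 14 → value 62, running total 250.00
- item 3 (59/16 per unit): all 16 → value 59, running total 309.00
- item 1 (80/31 per unit): 23 of 31 → value 23×80/31 = 59.3548, running total 368.35
Total 368.35.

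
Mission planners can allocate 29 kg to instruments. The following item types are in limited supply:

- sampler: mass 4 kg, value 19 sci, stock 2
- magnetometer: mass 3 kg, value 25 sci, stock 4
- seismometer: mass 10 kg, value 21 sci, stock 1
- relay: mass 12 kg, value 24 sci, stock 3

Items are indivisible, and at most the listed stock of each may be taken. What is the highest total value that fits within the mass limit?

143 sci

Best selections within mass 29 and stock limits:
- 1×sampler + 4×magnetometer + 1×relay: mass 28, value 143
- 1×sampler + 4×magnetometer + 1×seismometer: mass 26, value 140
- 2×sampler + 4×magnetometer: mass 20, value 138
Best: 143 sci.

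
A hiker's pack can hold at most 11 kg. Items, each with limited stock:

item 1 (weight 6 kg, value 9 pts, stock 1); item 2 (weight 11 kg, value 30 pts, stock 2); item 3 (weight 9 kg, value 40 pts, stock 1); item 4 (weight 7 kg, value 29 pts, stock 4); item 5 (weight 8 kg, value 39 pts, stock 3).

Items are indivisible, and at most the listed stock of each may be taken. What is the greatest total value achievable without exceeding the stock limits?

40 pts

Best selections within weight 11 and stock limits:
- 1×item 3: weight 9, value 40
- 1×item 5: weight 8, value 39
- 1×item 2: weight 11, value 30
- 1×item 4: weight 7, value 29
Best: 40 pts.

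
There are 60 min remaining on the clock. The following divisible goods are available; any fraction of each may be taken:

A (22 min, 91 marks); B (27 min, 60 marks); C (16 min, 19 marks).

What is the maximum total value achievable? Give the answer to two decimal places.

164.06

Take in order of value per unit:
- A (91/22 per unit): all 22 → value 91, running total 91.00
- B (60/27 per unit): all 27 → value 60, running total 151.00
- C (19/16 per unit): 11 of 16 → value 11×19/16 = 13.0625, running total 164.06
Total 164.06.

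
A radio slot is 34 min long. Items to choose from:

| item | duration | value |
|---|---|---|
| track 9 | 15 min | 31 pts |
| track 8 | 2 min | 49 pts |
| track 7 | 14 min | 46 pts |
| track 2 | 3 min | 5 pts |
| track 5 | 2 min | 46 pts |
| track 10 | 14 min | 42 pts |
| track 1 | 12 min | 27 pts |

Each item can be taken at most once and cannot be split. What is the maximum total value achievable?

183 pts

Check high-value combinations within 34 min:
- track 8+track 7+track 5+track 10: duration 2+14+2+14=32, value 49+46+46+42=183
- track 8+track 7+track 2+track 5+track 1: duration 2+14+3+2+12=33, value 49+46+5+46+27=173
- track 9+track 8+track 7+track 5: duration 15+2+14+2=33, value 31+49+46+46=172
Best: 183 pts.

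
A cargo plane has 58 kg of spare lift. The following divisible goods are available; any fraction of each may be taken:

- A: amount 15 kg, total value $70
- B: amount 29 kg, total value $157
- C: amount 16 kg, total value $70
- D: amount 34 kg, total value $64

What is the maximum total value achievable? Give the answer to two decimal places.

288.25

Take in order of value per unit:
- B (157/29 per unit): all 29 → value 157, running total 157.00
- A (70/15 per unit): all 15 → value 70, running total 227.00
- C (70/16 per unit): 14 of 16 → value 14×70/16 = 61.2500, running total 288.25
Total 288.25.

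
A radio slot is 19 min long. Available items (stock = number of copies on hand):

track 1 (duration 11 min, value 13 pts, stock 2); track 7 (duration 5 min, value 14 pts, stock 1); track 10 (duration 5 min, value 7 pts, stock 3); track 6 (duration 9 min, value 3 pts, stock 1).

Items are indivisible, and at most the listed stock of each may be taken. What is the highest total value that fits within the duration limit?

Best selections within duration 19 and stock limits:
- 1×track 7 + 2×track 10: duration 15, value 28
- 1×track 1 + 1×track 7: duration 16, value 27
- 1×track 7 + 1×track 10 + 1×track 6: duration 19, value 24
- 1×track 7 + 1×track 10: duration 10, value 21
Best: 28 pts.

28 pts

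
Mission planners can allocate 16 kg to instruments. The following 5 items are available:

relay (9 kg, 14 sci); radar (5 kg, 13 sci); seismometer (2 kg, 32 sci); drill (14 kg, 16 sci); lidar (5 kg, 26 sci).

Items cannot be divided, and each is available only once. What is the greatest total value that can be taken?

Check high-value combinations within 16 kg:
- relay+seismometer+lidar: mass 9+2+5=16, value 14+32+26=72
- radar+seismometer+lidar: mass 5+2+5=12, value 13+32+26=71
- relay+radar+seismometer: mass 9+5+2=16, value 14+13+32=59
- seismometer+lidar: mass 2+5=7, value 32+26=58
Best: 72 sci.

72 sci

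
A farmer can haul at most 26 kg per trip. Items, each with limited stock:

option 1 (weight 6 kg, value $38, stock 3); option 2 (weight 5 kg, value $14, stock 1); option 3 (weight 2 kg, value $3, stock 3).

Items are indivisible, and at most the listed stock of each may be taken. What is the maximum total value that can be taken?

$131

Top feasible selections:
- 3×option 1 + 1×option 2 + 1×option 3: weight 25, value 131
- 3×option 1 + 1×option 2: weight 23, value 128
Best: $131.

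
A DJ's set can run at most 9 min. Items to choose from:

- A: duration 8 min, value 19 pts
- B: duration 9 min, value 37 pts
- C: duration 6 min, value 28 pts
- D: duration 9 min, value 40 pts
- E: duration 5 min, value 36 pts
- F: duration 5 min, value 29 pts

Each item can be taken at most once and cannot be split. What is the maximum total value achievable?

Check high-value combinations within 9 min:
- D: duration 9, value 40
- B: duration 9, value 37
- E: duration 5, value 36
Best: 40 pts.

40 pts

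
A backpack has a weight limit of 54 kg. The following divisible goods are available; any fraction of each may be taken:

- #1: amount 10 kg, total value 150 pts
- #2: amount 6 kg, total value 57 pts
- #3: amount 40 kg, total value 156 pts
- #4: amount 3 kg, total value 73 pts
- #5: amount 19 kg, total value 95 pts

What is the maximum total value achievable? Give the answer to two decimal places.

Take in order of value per unit:
- #4 (73/3 per unit): all 3 → value 73, running total 73.00
- #1 (150/10 per unit): all 10 → value 150, running total 223.00
- #2 (57/6 per unit): all 6 → value 57, running total 280.00
- #5 (95/19 per unit): all 19 → value 95, running total 375.00
- #3 (156/40 per unit): 16 of 40 → value 16×156/40 = 62.4000, running total 437.40
Total 437.40.

437.40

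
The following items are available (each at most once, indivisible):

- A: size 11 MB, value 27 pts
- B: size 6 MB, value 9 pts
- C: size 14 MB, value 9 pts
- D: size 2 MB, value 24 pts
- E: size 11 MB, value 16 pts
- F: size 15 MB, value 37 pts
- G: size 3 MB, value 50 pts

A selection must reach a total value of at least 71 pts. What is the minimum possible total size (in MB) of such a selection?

Subsets with value ≥ 71, sorted by total size:
- D+G: size 5, value 74
- B+D+G: size 11, value 83
- A+G: size 14, value 77
Minimum size: 5 MB.

5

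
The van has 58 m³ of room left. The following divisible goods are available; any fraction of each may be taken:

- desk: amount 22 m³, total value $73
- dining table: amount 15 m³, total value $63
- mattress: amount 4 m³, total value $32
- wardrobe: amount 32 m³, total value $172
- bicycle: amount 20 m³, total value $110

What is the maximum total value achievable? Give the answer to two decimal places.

322.40

Take in order of value per unit:
- mattress (32/4 per unit): all 4 → value 32, running total 32.00
- bicycle (110/20 per unit): all 20 → value 110, running total 142.00
- wardrobe (172/32 per unit): all 32 → value 172, running total 314.00
- dining table (63/15 per unit): 2 of 15 → value 2×63/15 = 8.4000, running total 322.40
Total 322.40.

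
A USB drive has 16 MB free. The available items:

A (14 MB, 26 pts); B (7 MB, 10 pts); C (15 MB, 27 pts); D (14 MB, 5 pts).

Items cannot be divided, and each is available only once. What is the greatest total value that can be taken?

27 pts

Check high-value combinations within 16 MB:
- C: size 15, value 27
- A: size 14, value 26
- B: size 7, value 10
Best: 27 pts.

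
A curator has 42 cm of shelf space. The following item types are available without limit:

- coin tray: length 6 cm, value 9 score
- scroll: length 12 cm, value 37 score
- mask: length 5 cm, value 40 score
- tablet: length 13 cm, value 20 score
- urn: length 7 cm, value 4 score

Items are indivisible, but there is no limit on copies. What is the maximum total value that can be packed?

Best value-per-unit is mask at 40/5, and filling with it alone uses length 8×5=40. No mix of the others beats 8×40 = 320.

320 score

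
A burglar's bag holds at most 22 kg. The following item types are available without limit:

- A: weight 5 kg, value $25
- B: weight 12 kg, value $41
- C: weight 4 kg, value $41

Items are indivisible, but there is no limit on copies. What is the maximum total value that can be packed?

$205

Best value-per-unit is C at 41/4, and filling with it alone uses weight 5×4=20. No mix of the others beats 5×41 = 205.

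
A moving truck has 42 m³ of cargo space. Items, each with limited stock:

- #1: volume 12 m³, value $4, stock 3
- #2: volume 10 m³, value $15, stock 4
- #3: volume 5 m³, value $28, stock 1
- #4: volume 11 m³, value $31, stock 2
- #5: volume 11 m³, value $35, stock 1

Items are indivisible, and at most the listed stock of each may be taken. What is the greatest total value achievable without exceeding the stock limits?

$125

Top feasible selections:
- 1×#3 + 2×#4 + 1×#5: volume 38, value 125
- 1×#2 + 1×#3 + 1×#4 + 1×#5: volume 37, value 109
Best: $125.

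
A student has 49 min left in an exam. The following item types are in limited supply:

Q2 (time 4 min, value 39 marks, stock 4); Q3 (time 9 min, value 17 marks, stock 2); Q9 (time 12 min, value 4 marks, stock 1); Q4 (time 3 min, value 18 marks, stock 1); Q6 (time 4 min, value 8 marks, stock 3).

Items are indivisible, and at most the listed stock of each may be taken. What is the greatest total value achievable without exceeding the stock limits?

Top feasible selections:
- 4×Q2 + 2×Q3 + 1×Q4 + 3×Q6: time 49, value 232
- 4×Q2 + 2×Q3 + 1×Q4 + 2×Q6: time 45, value 224
Best: 232 marks.

232 marks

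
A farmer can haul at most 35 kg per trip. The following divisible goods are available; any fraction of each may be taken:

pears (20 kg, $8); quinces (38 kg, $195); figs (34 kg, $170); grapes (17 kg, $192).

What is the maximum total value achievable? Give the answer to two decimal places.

284.37

Take in order of value per unit:
- grapes (192/17 per unit): all 17 → value 192, running total 192.00
- quinces (195/38 per unit): 18 of 38 → value 18×195/38 = 92.3684, running total 284.37
Total 284.37.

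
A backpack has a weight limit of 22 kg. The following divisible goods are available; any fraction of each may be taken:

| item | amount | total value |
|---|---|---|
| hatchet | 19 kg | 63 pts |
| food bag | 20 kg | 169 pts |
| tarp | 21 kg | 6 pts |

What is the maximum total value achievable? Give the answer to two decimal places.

175.63

Take in order of value per unit:
- food bag (169/20 per unit): all 20 → value 169, running total 169.00
- hatchet (63/19 per unit): 2 of 19 → value 2×63/19 = 6.6316, running total 175.63
Total 175.63.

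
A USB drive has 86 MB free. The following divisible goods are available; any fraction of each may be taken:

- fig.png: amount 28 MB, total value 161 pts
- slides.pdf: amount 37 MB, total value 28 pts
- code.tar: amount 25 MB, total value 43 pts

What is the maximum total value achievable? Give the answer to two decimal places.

228.97

Take in order of value per unit:
- fig.png (161/28 per unit): all 28 → value 161, running total 161.00
- code.tar (43/25 per unit): all 25 → value 43, running total 204.00
- slides.pdf (28/37 per unit): 33 of 37 → value 33×28/37 = 24.9730, running total 228.97
Total 228.97.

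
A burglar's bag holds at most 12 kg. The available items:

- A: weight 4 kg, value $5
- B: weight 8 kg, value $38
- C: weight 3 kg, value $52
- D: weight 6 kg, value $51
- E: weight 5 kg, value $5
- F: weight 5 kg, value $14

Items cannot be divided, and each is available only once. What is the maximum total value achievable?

$103

Check high-value combinations within 12 kg:
- C+D: weight 3+6=9, value 52+51=103
- B+C: weight 8+3=11, value 38+52=90
- A+C+F: weight 4+3+5=12, value 5+52+14=71
- C+F: weight 3+5=8, value 52+14=66
- D+F: weight 6+5=11, value 51+14=65
Best: $103.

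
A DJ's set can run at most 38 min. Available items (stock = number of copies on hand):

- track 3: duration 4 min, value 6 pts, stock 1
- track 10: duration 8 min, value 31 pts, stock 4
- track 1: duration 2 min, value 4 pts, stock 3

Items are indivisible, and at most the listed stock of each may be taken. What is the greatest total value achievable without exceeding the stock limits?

Top feasible selections:
- 4×track 10 + 3×track 1: duration 38, value 136
- 1×track 3 + 4×track 10 + 1×track 1: duration 38, value 134
- 4×track 10 + 2×track 1: duration 36, value 132
Best: 136 pts.

136 pts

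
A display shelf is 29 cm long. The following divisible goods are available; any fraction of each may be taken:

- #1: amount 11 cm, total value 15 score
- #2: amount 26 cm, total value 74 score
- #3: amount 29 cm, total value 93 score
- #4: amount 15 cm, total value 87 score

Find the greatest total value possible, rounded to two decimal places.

131.90

Take in order of value per unit:
- #4 (87/15 per unit): all 15 → value 87, running total 87.00
- #3 (93/29 per unit): 14 of 29 → value 14×93/29 = 44.8966, running total 131.90
Total 131.90.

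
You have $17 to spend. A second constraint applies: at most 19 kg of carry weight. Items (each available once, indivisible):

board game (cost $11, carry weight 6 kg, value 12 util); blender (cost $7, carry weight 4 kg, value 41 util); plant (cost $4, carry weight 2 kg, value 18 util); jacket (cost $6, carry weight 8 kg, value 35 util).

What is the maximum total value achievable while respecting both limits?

Feasible sets respecting both limits:
- blender+plant+jacket: cost 17, carry weight 14, value 94
- blender+jacket: cost 13, carry weight 12, value 76
- blender+plant: cost 11, carry weight 6, value 59
Best: 94 util.

94 util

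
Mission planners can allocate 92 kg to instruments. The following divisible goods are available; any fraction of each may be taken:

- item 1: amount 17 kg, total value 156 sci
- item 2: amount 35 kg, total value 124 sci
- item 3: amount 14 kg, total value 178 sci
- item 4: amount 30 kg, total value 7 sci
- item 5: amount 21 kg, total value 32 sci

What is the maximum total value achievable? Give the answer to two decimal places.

Take in order of value per unit:
- item 3 (178/14 per unit): all 14 → value 178, running total 178.00
- item 1 (156/17 per unit): all 17 → value 156, running total 334.00
- item 2 (124/35 per unit): all 35 → value 124, running total 458.00
- item 5 (32/21 per unit): all 21 → value 32, running total 490.00
- item 4 (7/30 per unit): 5 of 30 → value 5×7/30 = 1.1667, running total 491.17
Total 491.17.

491.17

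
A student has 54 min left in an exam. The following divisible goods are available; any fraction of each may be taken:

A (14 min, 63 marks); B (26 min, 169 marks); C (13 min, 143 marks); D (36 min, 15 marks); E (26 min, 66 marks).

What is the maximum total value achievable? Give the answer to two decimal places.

377.54

Take in order of value per unit:
- C (143/13 per unit): all 13 → value 143, running total 143.00
- B (169/26 per unit): all 26 → value 169, running total 312.00
- A (63/14 per unit): all 14 → value 63, running total 375.00
- E (66/26 per unit): 1 of 26 → value 1×66/26 = 2.5385, running total 377.54
Total 377.54.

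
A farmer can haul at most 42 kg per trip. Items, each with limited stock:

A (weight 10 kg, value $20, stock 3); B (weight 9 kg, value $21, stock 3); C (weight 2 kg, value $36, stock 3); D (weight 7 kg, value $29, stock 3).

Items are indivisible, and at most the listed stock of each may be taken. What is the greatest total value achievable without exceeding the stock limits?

Best selections within weight 42 and stock limits:
- 1×B + 3×C + 3×D: weight 36, value 216
- 1×A + 3×C + 3×D: weight 37, value 215
- 2×B + 3×C + 2×D: weight 38, value 208
Best: $216.

$216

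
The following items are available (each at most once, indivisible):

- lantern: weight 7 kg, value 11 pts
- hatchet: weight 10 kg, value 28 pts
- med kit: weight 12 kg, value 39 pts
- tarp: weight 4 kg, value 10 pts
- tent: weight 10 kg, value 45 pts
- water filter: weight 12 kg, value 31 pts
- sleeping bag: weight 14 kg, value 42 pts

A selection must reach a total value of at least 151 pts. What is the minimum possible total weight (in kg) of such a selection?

Subsets with value ≥ 151, sorted by total weight:
- hatchet+med kit+tent+sleeping bag: weight 46, value 154
- med kit+tent+water filter+sleeping bag: weight 48, value 157
- hatchet+med kit+tarp+tent+water filter: weight 48, value 153
- hatchet+med kit+tarp+tent+sleeping bag: weight 50, value 164
Minimum weight: 46 kg.

46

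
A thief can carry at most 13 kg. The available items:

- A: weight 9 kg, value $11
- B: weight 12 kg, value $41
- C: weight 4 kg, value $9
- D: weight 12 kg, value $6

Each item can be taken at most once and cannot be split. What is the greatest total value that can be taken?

This is a 0/1 knapsack; check combinations near the capacity.
- B: weight 12, value 41
- A+C: weight 9+4=13, value 11+9=20
- A: weight 9, value 11
Best: $41.

$41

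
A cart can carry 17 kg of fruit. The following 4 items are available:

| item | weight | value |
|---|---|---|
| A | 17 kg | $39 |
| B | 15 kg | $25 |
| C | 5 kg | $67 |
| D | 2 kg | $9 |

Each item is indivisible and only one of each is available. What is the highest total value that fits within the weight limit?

Check high-value combinations within 17 kg:
- C+D: weight 5+2=7, value 67+9=76
- C: weight 5, value 67
- A: weight 17, value 39
Best: $76.

$76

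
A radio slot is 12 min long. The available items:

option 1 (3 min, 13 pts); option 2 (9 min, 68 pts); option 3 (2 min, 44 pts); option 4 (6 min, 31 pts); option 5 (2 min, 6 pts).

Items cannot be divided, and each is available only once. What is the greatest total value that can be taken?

112 pts

This is a 0/1 knapsack; check combinations near the capacity.
- option 2+option 3: duration 9+2=11, value 68+44=112
- option 1+option 3+option 4: duration 3+2+6=11, value 13+44+31=88
- option 3+option 4+option 5: duration 2+6+2=10, value 44+31+6=81
Best: 112 pts.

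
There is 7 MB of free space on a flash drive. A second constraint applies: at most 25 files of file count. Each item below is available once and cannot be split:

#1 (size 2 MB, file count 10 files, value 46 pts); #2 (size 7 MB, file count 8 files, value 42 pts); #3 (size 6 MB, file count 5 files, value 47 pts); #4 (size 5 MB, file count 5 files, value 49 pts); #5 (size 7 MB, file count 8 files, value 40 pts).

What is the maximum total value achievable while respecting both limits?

95 pts

Feasible sets respecting both limits:
- #1+#4: size 7, file count 15, value 95
- #4: size 5, file count 5, value 49
- #3: size 6, file count 5, value 47
Best: 95 pts.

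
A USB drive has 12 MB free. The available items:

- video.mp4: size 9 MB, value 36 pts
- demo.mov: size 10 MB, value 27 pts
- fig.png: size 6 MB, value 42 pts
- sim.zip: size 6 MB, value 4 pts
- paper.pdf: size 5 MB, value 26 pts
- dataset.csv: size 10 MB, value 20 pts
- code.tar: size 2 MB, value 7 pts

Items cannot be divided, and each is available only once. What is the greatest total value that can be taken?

Check high-value combinations within 12 MB:
- fig.png+paper.pdf: size 6+5=11, value 42+26=68
- fig.png+code.tar: size 6+2=8, value 42+7=49
- fig.png+sim.zip: size 6+6=12, value 42+4=46
Best: 68 pts.

68 pts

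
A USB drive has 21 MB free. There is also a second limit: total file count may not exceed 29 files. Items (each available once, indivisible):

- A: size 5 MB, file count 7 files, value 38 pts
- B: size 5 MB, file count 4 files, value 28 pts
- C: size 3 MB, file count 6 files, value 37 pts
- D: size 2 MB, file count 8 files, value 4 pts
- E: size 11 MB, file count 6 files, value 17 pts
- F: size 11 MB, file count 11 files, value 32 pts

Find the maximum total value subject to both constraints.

Feasible sets respecting both limits:
- A+B+C+D: size 15, file count 25, value 107
- A+C+F: size 19, file count 24, value 107
- A+B+C: size 13, file count 17, value 103
- B+C+D+F: size 21, file count 29, value 101
Best: 107 pts.

107 pts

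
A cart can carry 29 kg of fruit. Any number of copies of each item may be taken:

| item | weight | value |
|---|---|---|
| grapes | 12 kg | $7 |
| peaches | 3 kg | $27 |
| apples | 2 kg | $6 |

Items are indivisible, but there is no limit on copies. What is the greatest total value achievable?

$249

Best value-per-unit is peaches at 27/3; filling with it alone gives 9×27 = 243.
Optimal mix: 9×peaches + 1×apples → weight 29, value 249.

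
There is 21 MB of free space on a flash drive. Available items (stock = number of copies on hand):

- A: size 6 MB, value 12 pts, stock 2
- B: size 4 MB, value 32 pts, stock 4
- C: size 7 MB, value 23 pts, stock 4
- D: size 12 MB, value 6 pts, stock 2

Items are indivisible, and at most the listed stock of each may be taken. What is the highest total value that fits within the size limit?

128 pts

Best selections within size 21 and stock limits:
- 4×B: size 16, value 128
- 3×B + 1×C: size 19, value 119
- 1×A + 3×B: size 18, value 108
- 1×A + 2×B + 1×C: size 21, value 99
Best: 128 pts.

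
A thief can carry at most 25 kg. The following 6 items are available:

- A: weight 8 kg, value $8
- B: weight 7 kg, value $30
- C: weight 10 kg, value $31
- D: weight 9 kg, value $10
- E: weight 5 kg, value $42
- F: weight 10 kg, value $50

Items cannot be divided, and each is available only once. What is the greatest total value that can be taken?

$123

Check high-value combinations within 25 kg:
- C+E+F: weight 10+5+10=25, value 31+42+50=123
- B+E+F: weight 7+5+10=22, value 30+42+50=122
- B+C+E: weight 7+10+5=22, value 30+31+42=103
Best: $123.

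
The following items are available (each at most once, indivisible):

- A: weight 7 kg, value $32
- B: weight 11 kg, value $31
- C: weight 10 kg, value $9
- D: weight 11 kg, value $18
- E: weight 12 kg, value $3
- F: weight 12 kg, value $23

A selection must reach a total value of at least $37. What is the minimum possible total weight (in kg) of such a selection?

Subsets with value ≥ 37, sorted by total weight:
- A+C: weight 17, value 41
- A+B: weight 18, value 63
- A+D: weight 18, value 50
Minimum weight: 17 kg.

17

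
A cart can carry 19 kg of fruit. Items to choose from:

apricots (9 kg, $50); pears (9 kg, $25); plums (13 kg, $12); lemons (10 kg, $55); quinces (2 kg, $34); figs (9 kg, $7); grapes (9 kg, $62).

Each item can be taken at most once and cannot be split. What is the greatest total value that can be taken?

$117

Check high-value combinations within 19 kg:
- lemons+grapes: weight 10+9=19, value 55+62=117
- apricots+grapes: weight 9+9=18, value 50+62=112
- apricots+lemons: weight 9+10=19, value 50+55=105
Best: $117.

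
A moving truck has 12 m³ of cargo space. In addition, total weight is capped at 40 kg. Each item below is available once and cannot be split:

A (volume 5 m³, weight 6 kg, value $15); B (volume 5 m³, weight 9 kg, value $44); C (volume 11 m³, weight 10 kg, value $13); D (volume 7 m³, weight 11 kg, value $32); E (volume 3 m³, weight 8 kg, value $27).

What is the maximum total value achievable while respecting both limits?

$76

Feasible sets respecting both limits:
- B+D: volume 12, weight 20, value 76
- B+E: volume 8, weight 17, value 71
- A+B: volume 10, weight 15, value 59
- D+E: volume 10, weight 19, value 59
Best: $76.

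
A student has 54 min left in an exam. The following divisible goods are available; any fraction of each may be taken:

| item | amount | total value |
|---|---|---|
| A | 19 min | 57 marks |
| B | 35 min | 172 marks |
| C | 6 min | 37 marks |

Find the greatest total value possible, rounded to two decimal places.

Take in order of value per unit:
- C (37/6 per unit): all 6 → value 37, running total 37.00
- B (172/35 per unit): all 35 → value 172, running total 209.00
- A (57/19 per unit): 13 of 19 → value 13×57/19 = 39.0000, running total 248.00
Total 248.00.

248.00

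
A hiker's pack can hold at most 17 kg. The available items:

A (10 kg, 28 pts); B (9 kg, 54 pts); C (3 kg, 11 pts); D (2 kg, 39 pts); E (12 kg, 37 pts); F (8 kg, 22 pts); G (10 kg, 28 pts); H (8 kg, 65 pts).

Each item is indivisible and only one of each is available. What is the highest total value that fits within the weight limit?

119 pts

Check high-value combinations within 17 kg:
- B+H: weight 9+8=17, value 54+65=119
- C+D+H: weight 3+2+8=13, value 11+39+65=115
- D+H: weight 2+8=10, value 39+65=104
Best: 119 pts.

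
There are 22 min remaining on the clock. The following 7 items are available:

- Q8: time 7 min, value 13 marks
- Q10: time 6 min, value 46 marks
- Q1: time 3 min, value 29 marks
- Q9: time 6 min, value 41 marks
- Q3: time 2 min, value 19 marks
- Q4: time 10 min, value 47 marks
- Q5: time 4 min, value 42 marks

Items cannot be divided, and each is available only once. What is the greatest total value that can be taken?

Check high-value combinations within 22 min:
- Q10+Q1+Q9+Q3+Q5: time 6+3+6+2+4=21, value 46+29+41+19+42=177
- Q10+Q1+Q9+Q5: time 6+3+6+4=19, value 46+29+41+42=158
- Q10+Q3+Q4+Q5: time 6+2+10+4=22, value 46+19+47+42=154
- Q8+Q10+Q1+Q3+Q5: time 7+6+3+2+4=22, value 13+46+29+19+42=149
Best: 177 marks.

177 marks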